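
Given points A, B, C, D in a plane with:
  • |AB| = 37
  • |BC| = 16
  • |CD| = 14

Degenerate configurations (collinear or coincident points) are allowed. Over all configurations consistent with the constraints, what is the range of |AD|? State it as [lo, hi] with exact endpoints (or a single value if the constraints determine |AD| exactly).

|AD| ∈ [7, 67]  (≈ [7.0000, 67.0000])

|AB| ∈ {37}
|BC| ∈ {16}
|CD| ∈ {14}
|AC| ∈ [21, 53]
|BD| ∈ [2, 30]
|AD| ∈ [7, 67]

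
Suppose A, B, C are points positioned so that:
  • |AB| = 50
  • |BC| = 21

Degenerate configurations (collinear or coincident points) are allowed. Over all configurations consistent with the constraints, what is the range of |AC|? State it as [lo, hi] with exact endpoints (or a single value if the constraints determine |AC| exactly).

|AC| ∈ [29, 71]  (≈ [29.0000, 71.0000])

|AB| ∈ {50}
|BC| ∈ {21}
|AC| ∈ [29, 71]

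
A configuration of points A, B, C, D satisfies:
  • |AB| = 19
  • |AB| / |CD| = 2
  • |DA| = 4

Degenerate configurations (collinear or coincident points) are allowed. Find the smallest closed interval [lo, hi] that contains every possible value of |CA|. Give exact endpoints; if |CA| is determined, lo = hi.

|AB| ∈ {19}
|AD| ∈ {4}
|CD| ∈ {19/2}
|BD| ∈ [15, 23]
|AC| ∈ [11/2, 27/2]
|BC| ∈ [11/2, 65/2]

|CA| ∈ [11/2, 27/2]  (≈ [5.5000, 13.5000])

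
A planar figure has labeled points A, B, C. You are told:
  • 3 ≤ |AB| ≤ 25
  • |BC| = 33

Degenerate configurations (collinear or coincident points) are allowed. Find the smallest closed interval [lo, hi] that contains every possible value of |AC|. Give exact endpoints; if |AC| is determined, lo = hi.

|AB| ∈ [3, 25]
|BC| ∈ {33}
|AC| ∈ [8, 58]

|AC| ∈ [8, 58]  (≈ [8.0000, 58.0000])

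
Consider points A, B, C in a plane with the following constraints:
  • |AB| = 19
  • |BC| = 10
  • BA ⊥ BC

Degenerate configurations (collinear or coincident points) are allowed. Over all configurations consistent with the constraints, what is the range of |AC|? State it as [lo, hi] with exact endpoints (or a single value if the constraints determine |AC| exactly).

|AC| = √(461)  (≈ 21.4709)

|AB| ∈ {19}
|BC| ∈ {10}
|AC| ∈ {√(461)}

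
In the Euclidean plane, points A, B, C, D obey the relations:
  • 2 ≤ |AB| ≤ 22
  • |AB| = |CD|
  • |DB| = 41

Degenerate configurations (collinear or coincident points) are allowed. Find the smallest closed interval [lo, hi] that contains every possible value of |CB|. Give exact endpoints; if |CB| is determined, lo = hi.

|AB| ∈ [2, 22]
|BD| ∈ {41}
|CD| ∈ [2, 22]
|AD| ∈ [19, 63]
|BC| ∈ [19, 63]
|AC| ∈ [0, 85]

|CB| ∈ [19, 63]  (≈ [19.0000, 63.0000])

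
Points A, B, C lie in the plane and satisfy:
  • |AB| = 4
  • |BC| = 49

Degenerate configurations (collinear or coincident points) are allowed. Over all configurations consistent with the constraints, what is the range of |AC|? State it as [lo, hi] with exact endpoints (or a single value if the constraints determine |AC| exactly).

|AC| ∈ [45, 53]  (≈ [45.0000, 53.0000])

|AB| ∈ {4}
|BC| ∈ {49}
|AC| ∈ [45, 53]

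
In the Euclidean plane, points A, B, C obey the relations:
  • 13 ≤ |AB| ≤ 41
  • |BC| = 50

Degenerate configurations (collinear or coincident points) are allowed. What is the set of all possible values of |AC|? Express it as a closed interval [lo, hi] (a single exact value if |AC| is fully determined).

|AB| ∈ [13, 41]
|BC| ∈ {50}
|AC| ∈ [9, 91]

|AC| ∈ [9, 91]  (≈ [9.0000, 91.0000])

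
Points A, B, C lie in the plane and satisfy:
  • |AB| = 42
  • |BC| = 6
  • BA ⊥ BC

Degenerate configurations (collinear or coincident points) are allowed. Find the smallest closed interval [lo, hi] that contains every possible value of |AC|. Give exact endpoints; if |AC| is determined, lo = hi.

|AC| = 30·√(2)  (≈ 42.4264)

|AB| ∈ {42}
|BC| ∈ {6}
|AC| ∈ {30·√(2)}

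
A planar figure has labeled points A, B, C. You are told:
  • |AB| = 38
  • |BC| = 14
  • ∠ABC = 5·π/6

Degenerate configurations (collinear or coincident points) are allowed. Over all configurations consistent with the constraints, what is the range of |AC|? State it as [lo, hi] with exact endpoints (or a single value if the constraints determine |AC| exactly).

|AC| = 2·√(133·√(3) + 410)  (≈ 50.6108)

|AB| ∈ {38}
|BC| ∈ {14}
|AC| ∈ {2·√(133·√(3) + 410)}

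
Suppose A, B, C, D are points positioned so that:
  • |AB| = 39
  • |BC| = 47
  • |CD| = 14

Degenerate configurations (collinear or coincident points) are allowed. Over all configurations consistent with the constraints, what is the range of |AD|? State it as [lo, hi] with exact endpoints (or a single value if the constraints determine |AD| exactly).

|AB| ∈ {39}
|BC| ∈ {47}
|CD| ∈ {14}
|AC| ∈ [8, 86]
|BD| ∈ [33, 61]
|AD| ∈ [0, 100]

|AD| ∈ [0, 100]  (≈ [0.0000, 100.0000])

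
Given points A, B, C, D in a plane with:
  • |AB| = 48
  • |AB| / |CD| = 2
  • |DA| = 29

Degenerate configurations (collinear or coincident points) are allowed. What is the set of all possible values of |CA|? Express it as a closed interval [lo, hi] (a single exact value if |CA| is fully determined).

|AB| ∈ {48}
|AD| ∈ {29}
|CD| ∈ {24}
|BD| ∈ [19, 77]
|AC| ∈ [5, 53]
|BC| ∈ [0, 101]

|CA| ∈ [5, 53]  (≈ [5.0000, 53.0000])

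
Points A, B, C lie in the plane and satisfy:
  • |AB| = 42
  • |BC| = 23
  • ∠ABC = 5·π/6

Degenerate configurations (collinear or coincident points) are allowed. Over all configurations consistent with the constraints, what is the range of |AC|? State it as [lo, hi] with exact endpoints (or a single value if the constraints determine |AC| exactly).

|AB| ∈ {42}
|BC| ∈ {23}
|AC| ∈ {√(966·√(3) + 2293)}

|AC| = √(966·√(3) + 2293)  (≈ 62.9775)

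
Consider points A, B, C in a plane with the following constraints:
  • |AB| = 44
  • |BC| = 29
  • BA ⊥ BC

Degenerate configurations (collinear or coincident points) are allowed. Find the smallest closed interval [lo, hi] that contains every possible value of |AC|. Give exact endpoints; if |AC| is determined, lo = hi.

|AC| = √(2777)  (≈ 52.6972)

|AB| ∈ {44}
|BC| ∈ {29}
|AC| ∈ {√(2777)}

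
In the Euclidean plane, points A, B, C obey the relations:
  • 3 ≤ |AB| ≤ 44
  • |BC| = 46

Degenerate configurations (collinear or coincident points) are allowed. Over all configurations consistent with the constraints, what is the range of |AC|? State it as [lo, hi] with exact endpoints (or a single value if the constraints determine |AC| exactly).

|AC| ∈ [2, 90]  (≈ [2.0000, 90.0000])

|AB| ∈ [3, 44]
|BC| ∈ {46}
|AC| ∈ [2, 90]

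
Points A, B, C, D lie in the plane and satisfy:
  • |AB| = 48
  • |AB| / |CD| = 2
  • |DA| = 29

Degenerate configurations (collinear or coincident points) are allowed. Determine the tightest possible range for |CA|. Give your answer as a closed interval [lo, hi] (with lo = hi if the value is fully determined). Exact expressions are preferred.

|CA| ∈ [5, 53]  (≈ [5.0000, 53.0000])

|AB| ∈ {48}
|AD| ∈ {29}
|CD| ∈ {24}
|BD| ∈ [19, 77]
|AC| ∈ [5, 53]
|BC| ∈ [0, 101]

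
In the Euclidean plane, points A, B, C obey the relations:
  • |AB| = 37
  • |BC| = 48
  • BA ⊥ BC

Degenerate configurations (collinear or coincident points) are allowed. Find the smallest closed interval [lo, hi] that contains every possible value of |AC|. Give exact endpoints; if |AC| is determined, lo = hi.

|AC| = √(3673)  (≈ 60.6053)

|AB| ∈ {37}
|BC| ∈ {48}
|AC| ∈ {√(3673)}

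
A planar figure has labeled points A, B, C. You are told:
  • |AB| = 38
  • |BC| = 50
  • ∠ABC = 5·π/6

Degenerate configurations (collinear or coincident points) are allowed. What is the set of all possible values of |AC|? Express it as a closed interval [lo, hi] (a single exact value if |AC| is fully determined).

|AC| = 2·√(475·√(3) + 986)  (≈ 85.0582)

|AB| ∈ {38}
|BC| ∈ {50}
|AC| ∈ {2·√(475·√(3) + 986)}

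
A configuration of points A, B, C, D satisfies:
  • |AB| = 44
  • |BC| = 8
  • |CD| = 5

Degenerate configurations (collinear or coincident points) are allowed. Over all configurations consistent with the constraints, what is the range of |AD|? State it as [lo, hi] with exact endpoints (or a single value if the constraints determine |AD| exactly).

|AB| ∈ {44}
|BC| ∈ {8}
|CD| ∈ {5}
|AC| ∈ [36, 52]
|BD| ∈ [3, 13]
|AD| ∈ [31, 57]

|AD| ∈ [31, 57]  (≈ [31.0000, 57.0000])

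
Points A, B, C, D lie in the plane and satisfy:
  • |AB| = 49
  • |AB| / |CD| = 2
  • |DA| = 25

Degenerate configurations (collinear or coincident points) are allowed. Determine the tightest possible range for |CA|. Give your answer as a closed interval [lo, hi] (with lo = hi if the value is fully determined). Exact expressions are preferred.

|AB| ∈ {49}
|AD| ∈ {25}
|CD| ∈ {49/2}
|BD| ∈ [24, 74]
|AC| ∈ [1/2, 99/2]
|BC| ∈ [0, 197/2]

|CA| ∈ [1/2, 99/2]  (≈ [0.5000, 49.5000])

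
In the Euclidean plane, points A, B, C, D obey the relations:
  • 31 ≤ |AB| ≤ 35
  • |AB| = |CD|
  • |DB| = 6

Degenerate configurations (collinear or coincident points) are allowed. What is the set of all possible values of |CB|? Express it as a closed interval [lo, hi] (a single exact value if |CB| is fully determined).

|AB| ∈ [31, 35]
|BD| ∈ {6}
|CD| ∈ [31, 35]
|AD| ∈ [25, 41]
|BC| ∈ [25, 41]
|AC| ∈ [0, 76]

|CB| ∈ [25, 41]  (≈ [25.0000, 41.0000])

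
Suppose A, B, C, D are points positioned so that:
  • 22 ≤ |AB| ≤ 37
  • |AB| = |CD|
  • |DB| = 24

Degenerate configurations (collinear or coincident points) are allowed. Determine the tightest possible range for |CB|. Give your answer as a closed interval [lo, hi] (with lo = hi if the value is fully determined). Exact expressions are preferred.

|CB| ∈ [0, 61]  (≈ [0.0000, 61.0000])

|AB| ∈ [22, 37]
|BD| ∈ {24}
|CD| ∈ [22, 37]
|AD| ∈ [0, 61]
|BC| ∈ [0, 61]
|AC| ∈ [0, 98]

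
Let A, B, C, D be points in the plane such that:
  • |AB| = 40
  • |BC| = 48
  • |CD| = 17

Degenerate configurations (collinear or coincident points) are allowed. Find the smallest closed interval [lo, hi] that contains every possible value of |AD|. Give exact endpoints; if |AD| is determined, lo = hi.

|AB| ∈ {40}
|BC| ∈ {48}
|CD| ∈ {17}
|AC| ∈ [8, 88]
|BD| ∈ [31, 65]
|AD| ∈ [0, 105]

|AD| ∈ [0, 105]  (≈ [0.0000, 105.0000])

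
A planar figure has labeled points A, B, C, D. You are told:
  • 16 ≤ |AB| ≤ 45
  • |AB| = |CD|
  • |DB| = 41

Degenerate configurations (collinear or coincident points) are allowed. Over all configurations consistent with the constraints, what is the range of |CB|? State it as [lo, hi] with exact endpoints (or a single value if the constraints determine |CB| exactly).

|AB| ∈ [16, 45]
|BD| ∈ {41}
|CD| ∈ [16, 45]
|AD| ∈ [0, 86]
|BC| ∈ [0, 86]
|AC| ∈ [0, 131]

|CB| ∈ [0, 86]  (≈ [0.0000, 86.0000])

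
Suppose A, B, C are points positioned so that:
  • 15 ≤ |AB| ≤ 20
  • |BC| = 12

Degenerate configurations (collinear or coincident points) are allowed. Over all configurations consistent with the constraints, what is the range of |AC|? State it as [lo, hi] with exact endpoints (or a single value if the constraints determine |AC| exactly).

|AC| ∈ [3, 32]  (≈ [3.0000, 32.0000])

|AB| ∈ [15, 20]
|BC| ∈ {12}
|AC| ∈ [3, 32]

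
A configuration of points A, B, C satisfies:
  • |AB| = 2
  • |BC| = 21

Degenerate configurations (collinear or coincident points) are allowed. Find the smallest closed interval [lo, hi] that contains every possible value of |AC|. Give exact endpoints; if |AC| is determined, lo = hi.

|AC| ∈ [19, 23]  (≈ [19.0000, 23.0000])

|AB| ∈ {2}
|BC| ∈ {21}
|AC| ∈ [19, 23]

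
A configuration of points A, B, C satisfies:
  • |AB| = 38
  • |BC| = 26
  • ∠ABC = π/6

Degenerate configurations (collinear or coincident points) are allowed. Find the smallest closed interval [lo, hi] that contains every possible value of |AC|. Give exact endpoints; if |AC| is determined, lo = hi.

|AC| = 2·√(530 - 247·√(3))  (≈ 20.2172)

|AB| ∈ {38}
|BC| ∈ {26}
|AC| ∈ {2·√(530 - 247·√(3))}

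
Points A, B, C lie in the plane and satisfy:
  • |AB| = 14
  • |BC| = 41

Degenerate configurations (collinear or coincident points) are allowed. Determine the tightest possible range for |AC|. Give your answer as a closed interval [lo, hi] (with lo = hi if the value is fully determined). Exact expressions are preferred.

|AB| ∈ {14}
|BC| ∈ {41}
|AC| ∈ [27, 55]

|AC| ∈ [27, 55]  (≈ [27.0000, 55.0000])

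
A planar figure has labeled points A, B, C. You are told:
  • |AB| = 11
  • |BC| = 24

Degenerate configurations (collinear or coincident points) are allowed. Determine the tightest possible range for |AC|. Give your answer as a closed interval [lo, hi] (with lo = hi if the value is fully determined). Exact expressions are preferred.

|AB| ∈ {11}
|BC| ∈ {24}
|AC| ∈ [13, 35]

|AC| ∈ [13, 35]  (≈ [13.0000, 35.0000])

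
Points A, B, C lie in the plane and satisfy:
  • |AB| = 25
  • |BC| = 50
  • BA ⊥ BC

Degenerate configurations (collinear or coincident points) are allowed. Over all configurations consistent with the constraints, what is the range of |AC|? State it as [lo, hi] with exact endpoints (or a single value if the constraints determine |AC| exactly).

|AC| = 25·√(5)  (≈ 55.9017)

|AB| ∈ {25}
|BC| ∈ {50}
|AC| ∈ {25·√(5)}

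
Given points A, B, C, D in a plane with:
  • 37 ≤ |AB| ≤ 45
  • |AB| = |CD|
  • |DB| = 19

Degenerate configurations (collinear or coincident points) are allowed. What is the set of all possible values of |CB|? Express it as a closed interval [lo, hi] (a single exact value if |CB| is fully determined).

|CB| ∈ [18, 64]  (≈ [18.0000, 64.0000])

|AB| ∈ [37, 45]
|BD| ∈ {19}
|CD| ∈ [37, 45]
|AD| ∈ [18, 64]
|BC| ∈ [18, 64]
|AC| ∈ [0, 109]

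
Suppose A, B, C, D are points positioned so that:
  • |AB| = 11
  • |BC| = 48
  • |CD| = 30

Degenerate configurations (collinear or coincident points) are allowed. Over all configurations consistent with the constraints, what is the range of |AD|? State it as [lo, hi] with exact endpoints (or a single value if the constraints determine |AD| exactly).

|AB| ∈ {11}
|BC| ∈ {48}
|CD| ∈ {30}
|AC| ∈ [37, 59]
|BD| ∈ [18, 78]
|AD| ∈ [7, 89]

|AD| ∈ [7, 89]  (≈ [7.0000, 89.0000])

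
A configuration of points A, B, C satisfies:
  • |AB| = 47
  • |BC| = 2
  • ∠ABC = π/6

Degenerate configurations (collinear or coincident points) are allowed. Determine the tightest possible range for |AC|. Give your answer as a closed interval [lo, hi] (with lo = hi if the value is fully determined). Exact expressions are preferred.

|AC| = √(2213 - 94·√(3))  (≈ 45.2790)

|AB| ∈ {47}
|BC| ∈ {2}
|AC| ∈ {√(2213 - 94·√(3))}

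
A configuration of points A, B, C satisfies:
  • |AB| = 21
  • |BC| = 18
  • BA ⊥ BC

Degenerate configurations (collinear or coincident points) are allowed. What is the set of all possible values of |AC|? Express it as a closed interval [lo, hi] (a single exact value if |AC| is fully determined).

|AC| = 3·√(85)  (≈ 27.6586)

|AB| ∈ {21}
|BC| ∈ {18}
|AC| ∈ {3·√(85)}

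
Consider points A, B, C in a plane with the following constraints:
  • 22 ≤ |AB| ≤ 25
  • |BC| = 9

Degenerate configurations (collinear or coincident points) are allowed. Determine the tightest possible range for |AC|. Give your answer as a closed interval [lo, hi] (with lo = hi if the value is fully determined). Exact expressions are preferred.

|AB| ∈ [22, 25]
|BC| ∈ {9}
|AC| ∈ [13, 34]

|AC| ∈ [13, 34]  (≈ [13.0000, 34.0000])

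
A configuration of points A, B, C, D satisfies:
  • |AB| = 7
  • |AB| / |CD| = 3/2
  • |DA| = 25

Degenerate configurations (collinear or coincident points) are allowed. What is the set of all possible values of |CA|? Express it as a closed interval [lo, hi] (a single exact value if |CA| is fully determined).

|CA| ∈ [61/3, 89/3]  (≈ [20.3333, 29.6667])

|AB| ∈ {7}
|AD| ∈ {25}
|CD| ∈ {14/3}
|BD| ∈ [18, 32]
|AC| ∈ [61/3, 89/3]
|BC| ∈ [40/3, 110/3]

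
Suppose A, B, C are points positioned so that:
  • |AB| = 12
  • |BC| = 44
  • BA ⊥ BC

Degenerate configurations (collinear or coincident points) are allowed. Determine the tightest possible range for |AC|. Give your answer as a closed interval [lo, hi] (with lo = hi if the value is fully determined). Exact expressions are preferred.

|AB| ∈ {12}
|BC| ∈ {44}
|AC| ∈ {4·√(130)}

|AC| = 4·√(130)  (≈ 45.6070)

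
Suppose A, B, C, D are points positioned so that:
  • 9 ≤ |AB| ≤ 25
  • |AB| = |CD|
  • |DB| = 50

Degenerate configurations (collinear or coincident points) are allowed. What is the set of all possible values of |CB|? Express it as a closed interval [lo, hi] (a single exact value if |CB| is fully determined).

|AB| ∈ [9, 25]
|BD| ∈ {50}
|CD| ∈ [9, 25]
|AD| ∈ [25, 75]
|BC| ∈ [25, 75]
|AC| ∈ [0, 100]

|CB| ∈ [25, 75]  (≈ [25.0000, 75.0000])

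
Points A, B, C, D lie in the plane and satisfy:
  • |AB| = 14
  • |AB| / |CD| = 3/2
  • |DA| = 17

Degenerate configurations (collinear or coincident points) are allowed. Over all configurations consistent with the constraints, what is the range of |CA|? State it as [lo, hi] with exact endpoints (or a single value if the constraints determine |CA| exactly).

|AB| ∈ {14}
|AD| ∈ {17}
|CD| ∈ {28/3}
|BD| ∈ [3, 31]
|AC| ∈ [23/3, 79/3]
|BC| ∈ [0, 121/3]

|CA| ∈ [23/3, 79/3]  (≈ [7.6667, 26.3333])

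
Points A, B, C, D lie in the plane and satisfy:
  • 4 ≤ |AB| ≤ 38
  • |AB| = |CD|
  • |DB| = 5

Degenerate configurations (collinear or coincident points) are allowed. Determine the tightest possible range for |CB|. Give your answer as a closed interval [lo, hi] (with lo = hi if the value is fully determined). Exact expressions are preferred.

|CB| ∈ [0, 43]  (≈ [0.0000, 43.0000])

|AB| ∈ [4, 38]
|BD| ∈ {5}
|CD| ∈ [4, 38]
|AD| ∈ [0, 43]
|BC| ∈ [0, 43]
|AC| ∈ [0, 81]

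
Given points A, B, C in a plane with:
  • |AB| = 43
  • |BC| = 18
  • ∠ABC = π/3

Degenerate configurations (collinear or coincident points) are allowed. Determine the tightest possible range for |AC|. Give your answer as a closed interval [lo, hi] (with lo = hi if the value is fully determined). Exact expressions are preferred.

|AC| = √(1399)  (≈ 37.4032)

|AB| ∈ {43}
|BC| ∈ {18}
|AC| ∈ {√(1399)}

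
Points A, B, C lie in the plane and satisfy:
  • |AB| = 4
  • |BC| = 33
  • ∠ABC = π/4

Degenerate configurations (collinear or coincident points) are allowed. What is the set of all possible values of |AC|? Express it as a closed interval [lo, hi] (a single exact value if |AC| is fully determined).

|AC| = √(1105 - 132·√(2))  (≈ 30.3039)

|AB| ∈ {4}
|BC| ∈ {33}
|AC| ∈ {√(1105 - 132·√(2))}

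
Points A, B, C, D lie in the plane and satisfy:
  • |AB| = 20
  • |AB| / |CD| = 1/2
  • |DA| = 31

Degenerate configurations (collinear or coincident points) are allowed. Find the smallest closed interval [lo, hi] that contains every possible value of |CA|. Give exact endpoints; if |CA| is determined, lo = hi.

|CA| ∈ [9, 71]  (≈ [9.0000, 71.0000])

|AB| ∈ {20}
|AD| ∈ {31}
|CD| ∈ {40}
|BD| ∈ [11, 51]
|AC| ∈ [9, 71]
|BC| ∈ [0, 91]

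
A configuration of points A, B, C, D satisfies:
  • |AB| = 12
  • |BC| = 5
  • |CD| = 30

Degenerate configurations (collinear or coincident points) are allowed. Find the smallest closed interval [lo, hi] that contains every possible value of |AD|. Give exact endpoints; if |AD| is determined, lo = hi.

|AD| ∈ [13, 47]  (≈ [13.0000, 47.0000])

|AB| ∈ {12}
|BC| ∈ {5}
|CD| ∈ {30}
|AC| ∈ [7, 17]
|BD| ∈ [25, 35]
|AD| ∈ [13, 47]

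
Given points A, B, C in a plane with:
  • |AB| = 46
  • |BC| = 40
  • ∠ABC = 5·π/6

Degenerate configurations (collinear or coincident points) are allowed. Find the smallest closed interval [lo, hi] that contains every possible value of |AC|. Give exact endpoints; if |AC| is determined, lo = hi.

|AB| ∈ {46}
|BC| ∈ {40}
|AC| ∈ {2·√(460·√(3) + 929)}

|AC| = 2·√(460·√(3) + 929)  (≈ 83.0841)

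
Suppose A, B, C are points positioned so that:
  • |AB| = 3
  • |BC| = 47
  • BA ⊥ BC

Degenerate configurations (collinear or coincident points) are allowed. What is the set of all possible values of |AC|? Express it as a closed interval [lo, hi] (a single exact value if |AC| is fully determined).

|AB| ∈ {3}
|BC| ∈ {47}
|AC| ∈ {√(2218)}

|AC| = √(2218)  (≈ 47.0956)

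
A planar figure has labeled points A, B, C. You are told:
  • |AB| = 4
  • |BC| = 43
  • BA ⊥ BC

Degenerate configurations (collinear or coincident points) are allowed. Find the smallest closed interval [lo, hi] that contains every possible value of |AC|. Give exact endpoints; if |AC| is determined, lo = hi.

|AC| = √(1865)  (≈ 43.1856)

|AB| ∈ {4}
|BC| ∈ {43}
|AC| ∈ {√(1865)}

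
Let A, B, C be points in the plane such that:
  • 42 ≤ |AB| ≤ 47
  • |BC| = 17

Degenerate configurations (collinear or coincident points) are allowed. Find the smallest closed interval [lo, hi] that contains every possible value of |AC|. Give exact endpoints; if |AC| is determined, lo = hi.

|AB| ∈ [42, 47]
|BC| ∈ {17}
|AC| ∈ [25, 64]

|AC| ∈ [25, 64]  (≈ [25.0000, 64.0000])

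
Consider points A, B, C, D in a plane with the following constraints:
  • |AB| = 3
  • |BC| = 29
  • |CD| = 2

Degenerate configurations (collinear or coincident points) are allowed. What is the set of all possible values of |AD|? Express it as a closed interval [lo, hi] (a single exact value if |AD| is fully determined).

|AD| ∈ [24, 34]  (≈ [24.0000, 34.0000])

|AB| ∈ {3}
|BC| ∈ {29}
|CD| ∈ {2}
|AC| ∈ [26, 32]
|BD| ∈ [27, 31]
|AD| ∈ [24, 34]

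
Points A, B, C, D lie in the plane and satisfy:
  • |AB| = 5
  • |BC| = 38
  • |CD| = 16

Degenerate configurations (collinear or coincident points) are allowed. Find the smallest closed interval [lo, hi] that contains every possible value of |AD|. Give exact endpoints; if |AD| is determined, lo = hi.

|AD| ∈ [17, 59]  (≈ [17.0000, 59.0000])

|AB| ∈ {5}
|BC| ∈ {38}
|CD| ∈ {16}
|AC| ∈ [33, 43]
|BD| ∈ [22, 54]
|AD| ∈ [17, 59]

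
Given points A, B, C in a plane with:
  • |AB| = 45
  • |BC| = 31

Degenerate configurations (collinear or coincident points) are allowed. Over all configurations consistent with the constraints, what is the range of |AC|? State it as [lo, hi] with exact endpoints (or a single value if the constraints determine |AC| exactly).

|AC| ∈ [14, 76]  (≈ [14.0000, 76.0000])

|AB| ∈ {45}
|BC| ∈ {31}
|AC| ∈ [14, 76]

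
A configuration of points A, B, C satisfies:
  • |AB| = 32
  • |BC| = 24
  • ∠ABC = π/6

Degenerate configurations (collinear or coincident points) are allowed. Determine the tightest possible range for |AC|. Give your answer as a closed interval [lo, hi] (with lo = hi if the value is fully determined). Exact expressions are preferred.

|AB| ∈ {32}
|BC| ∈ {24}
|AC| ∈ {8·√(25 - 12·√(3))}

|AC| = 8·√(25 - 12·√(3))  (≈ 16.4251)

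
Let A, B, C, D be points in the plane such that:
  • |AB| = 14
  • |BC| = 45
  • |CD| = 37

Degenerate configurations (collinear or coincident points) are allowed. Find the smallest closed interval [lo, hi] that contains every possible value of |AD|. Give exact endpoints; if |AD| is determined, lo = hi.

|AD| ∈ [0, 96]  (≈ [0.0000, 96.0000])

|AB| ∈ {14}
|BC| ∈ {45}
|CD| ∈ {37}
|AC| ∈ [31, 59]
|BD| ∈ [8, 82]
|AD| ∈ [0, 96]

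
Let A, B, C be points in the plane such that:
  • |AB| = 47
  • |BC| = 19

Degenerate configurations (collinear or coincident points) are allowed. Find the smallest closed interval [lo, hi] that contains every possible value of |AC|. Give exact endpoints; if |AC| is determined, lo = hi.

|AB| ∈ {47}
|BC| ∈ {19}
|AC| ∈ [28, 66]

|AC| ∈ [28, 66]  (≈ [28.0000, 66.0000])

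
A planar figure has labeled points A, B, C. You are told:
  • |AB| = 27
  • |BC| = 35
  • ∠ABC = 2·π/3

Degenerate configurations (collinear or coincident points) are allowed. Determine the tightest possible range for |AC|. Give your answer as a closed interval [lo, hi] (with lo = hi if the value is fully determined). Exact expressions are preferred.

|AC| = √(2899)  (≈ 53.8424)

|AB| ∈ {27}
|BC| ∈ {35}
|AC| ∈ {√(2899)}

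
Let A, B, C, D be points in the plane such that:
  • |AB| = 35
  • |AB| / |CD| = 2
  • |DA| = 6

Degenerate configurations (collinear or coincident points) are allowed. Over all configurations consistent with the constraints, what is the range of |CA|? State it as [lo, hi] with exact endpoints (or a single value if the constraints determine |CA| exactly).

|AB| ∈ {35}
|AD| ∈ {6}
|CD| ∈ {35/2}
|BD| ∈ [29, 41]
|AC| ∈ [23/2, 47/2]
|BC| ∈ [23/2, 117/2]

|CA| ∈ [23/2, 47/2]  (≈ [11.5000, 23.5000])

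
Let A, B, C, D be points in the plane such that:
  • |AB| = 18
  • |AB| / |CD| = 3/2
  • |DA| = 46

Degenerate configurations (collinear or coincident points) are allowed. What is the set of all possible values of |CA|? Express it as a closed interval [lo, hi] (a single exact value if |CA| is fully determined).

|AB| ∈ {18}
|AD| ∈ {46}
|CD| ∈ {12}
|BD| ∈ [28, 64]
|AC| ∈ [34, 58]
|BC| ∈ [16, 76]

|CA| ∈ [34, 58]  (≈ [34.0000, 58.0000])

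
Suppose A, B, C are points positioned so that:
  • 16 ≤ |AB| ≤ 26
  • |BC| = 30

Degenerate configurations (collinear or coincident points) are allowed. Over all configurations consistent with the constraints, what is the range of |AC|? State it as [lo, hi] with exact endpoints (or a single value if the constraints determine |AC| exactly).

|AB| ∈ [16, 26]
|BC| ∈ {30}
|AC| ∈ [4, 56]

|AC| ∈ [4, 56]  (≈ [4.0000, 56.0000])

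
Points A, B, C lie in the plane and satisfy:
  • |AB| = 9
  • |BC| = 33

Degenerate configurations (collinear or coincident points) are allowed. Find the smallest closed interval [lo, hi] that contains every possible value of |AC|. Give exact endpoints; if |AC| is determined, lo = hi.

|AC| ∈ [24, 42]  (≈ [24.0000, 42.0000])

|AB| ∈ {9}
|BC| ∈ {33}
|AC| ∈ [24, 42]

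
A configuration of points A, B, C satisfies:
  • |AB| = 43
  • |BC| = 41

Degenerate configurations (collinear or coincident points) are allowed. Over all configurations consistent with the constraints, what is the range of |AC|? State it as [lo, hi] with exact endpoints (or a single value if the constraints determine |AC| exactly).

|AC| ∈ [2, 84]  (≈ [2.0000, 84.0000])

|AB| ∈ {43}
|BC| ∈ {41}
|AC| ∈ [2, 84]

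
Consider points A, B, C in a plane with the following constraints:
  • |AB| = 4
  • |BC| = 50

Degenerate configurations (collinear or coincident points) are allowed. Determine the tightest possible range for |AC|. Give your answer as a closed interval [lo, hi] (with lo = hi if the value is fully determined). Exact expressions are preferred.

|AC| ∈ [46, 54]  (≈ [46.0000, 54.0000])

|AB| ∈ {4}
|BC| ∈ {50}
|AC| ∈ [46, 54]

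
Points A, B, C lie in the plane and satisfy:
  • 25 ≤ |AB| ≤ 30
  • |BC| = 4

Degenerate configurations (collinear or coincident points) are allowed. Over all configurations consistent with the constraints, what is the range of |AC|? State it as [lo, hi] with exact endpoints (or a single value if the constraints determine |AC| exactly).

|AC| ∈ [21, 34]  (≈ [21.0000, 34.0000])

|AB| ∈ [25, 30]
|BC| ∈ {4}
|AC| ∈ [21, 34]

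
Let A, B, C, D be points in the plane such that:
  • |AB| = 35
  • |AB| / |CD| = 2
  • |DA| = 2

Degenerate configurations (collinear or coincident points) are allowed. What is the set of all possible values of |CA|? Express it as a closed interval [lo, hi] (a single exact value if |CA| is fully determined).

|CA| ∈ [31/2, 39/2]  (≈ [15.5000, 19.5000])

|AB| ∈ {35}
|AD| ∈ {2}
|CD| ∈ {35/2}
|BD| ∈ [33, 37]
|AC| ∈ [31/2, 39/2]
|BC| ∈ [31/2, 109/2]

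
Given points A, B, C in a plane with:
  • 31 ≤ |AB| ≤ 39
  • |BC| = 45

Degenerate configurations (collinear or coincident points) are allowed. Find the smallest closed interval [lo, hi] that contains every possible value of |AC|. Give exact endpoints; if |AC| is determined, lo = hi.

|AB| ∈ [31, 39]
|BC| ∈ {45}
|AC| ∈ [6, 84]

|AC| ∈ [6, 84]  (≈ [6.0000, 84.0000])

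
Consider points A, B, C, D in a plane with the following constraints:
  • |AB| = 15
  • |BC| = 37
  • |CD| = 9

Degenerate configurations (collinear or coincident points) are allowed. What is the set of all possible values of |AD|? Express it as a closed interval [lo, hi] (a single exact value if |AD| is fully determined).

|AD| ∈ [13, 61]  (≈ [13.0000, 61.0000])

|AB| ∈ {15}
|BC| ∈ {37}
|CD| ∈ {9}
|AC| ∈ [22, 52]
|BD| ∈ [28, 46]
|AD| ∈ [13, 61]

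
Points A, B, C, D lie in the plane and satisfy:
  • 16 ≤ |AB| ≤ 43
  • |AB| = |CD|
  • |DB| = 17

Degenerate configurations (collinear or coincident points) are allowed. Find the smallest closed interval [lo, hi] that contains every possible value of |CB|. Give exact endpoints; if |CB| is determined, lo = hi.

|AB| ∈ [16, 43]
|BD| ∈ {17}
|CD| ∈ [16, 43]
|AD| ∈ [0, 60]
|BC| ∈ [0, 60]
|AC| ∈ [0, 103]

|CB| ∈ [0, 60]  (≈ [0.0000, 60.0000])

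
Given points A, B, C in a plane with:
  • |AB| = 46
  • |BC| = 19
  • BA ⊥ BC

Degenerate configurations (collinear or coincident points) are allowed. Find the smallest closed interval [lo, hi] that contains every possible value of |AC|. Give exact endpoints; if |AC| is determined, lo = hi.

|AB| ∈ {46}
|BC| ∈ {19}
|AC| ∈ {√(2477)}

|AC| = √(2477)  (≈ 49.7695)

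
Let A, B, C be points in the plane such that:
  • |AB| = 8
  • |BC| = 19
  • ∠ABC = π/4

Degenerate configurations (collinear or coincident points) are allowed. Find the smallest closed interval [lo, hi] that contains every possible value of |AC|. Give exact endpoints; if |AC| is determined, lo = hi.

|AB| ∈ {8}
|BC| ∈ {19}
|AC| ∈ {√(425 - 152·√(2))}

|AC| = √(425 - 152·√(2))  (≈ 14.4927)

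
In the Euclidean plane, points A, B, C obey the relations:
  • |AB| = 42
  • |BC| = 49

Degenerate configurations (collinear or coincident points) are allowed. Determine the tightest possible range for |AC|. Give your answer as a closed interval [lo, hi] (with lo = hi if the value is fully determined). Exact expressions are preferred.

|AC| ∈ [7, 91]  (≈ [7.0000, 91.0000])

|AB| ∈ {42}
|BC| ∈ {49}
|AC| ∈ [7, 91]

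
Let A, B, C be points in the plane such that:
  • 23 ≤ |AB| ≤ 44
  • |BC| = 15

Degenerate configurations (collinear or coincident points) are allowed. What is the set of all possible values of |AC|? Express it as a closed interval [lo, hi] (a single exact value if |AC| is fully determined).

|AB| ∈ [23, 44]
|BC| ∈ {15}
|AC| ∈ [8, 59]

|AC| ∈ [8, 59]  (≈ [8.0000, 59.0000])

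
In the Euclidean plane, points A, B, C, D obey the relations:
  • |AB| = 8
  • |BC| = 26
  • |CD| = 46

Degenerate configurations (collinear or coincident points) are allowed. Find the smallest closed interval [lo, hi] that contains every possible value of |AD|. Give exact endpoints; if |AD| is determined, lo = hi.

|AD| ∈ [12, 80]  (≈ [12.0000, 80.0000])

|AB| ∈ {8}
|BC| ∈ {26}
|CD| ∈ {46}
|AC| ∈ [18, 34]
|BD| ∈ [20, 72]
|AD| ∈ [12, 80]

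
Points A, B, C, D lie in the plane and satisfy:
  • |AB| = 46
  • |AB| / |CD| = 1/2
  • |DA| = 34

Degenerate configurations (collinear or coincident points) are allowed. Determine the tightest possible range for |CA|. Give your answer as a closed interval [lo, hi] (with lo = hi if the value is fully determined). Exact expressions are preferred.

|AB| ∈ {46}
|AD| ∈ {34}
|CD| ∈ {92}
|BD| ∈ [12, 80]
|AC| ∈ [58, 126]
|BC| ∈ [12, 172]

|CA| ∈ [58, 126]  (≈ [58.0000, 126.0000])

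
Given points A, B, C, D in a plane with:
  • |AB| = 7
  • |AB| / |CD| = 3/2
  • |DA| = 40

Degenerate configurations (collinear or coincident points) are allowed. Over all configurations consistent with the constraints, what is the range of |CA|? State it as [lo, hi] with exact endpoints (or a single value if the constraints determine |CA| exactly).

|CA| ∈ [106/3, 134/3]  (≈ [35.3333, 44.6667])

|AB| ∈ {7}
|AD| ∈ {40}
|CD| ∈ {14/3}
|BD| ∈ [33, 47]
|AC| ∈ [106/3, 134/3]
|BC| ∈ [85/3, 155/3]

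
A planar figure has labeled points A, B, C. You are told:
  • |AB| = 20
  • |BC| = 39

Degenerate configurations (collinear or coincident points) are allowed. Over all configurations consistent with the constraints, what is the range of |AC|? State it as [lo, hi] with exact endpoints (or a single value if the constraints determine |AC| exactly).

|AB| ∈ {20}
|BC| ∈ {39}
|AC| ∈ [19, 59]

|AC| ∈ [19, 59]  (≈ [19.0000, 59.0000])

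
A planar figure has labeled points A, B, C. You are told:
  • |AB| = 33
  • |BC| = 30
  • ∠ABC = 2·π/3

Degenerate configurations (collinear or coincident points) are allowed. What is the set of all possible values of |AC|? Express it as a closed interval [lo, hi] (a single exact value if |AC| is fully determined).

|AC| = 3·√(331)  (≈ 54.5802)

|AB| ∈ {33}
|BC| ∈ {30}
|AC| ∈ {3·√(331)}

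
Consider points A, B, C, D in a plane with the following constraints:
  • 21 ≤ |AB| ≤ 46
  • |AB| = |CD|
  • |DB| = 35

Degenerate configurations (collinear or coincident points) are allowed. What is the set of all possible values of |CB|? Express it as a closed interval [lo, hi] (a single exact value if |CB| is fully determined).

|AB| ∈ [21, 46]
|BD| ∈ {35}
|CD| ∈ [21, 46]
|AD| ∈ [0, 81]
|BC| ∈ [0, 81]
|AC| ∈ [0, 127]

|CB| ∈ [0, 81]  (≈ [0.0000, 81.0000])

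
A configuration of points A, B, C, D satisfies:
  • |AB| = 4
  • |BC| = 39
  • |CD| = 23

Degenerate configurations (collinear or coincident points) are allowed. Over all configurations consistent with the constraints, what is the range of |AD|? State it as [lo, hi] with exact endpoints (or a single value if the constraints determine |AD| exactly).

|AB| ∈ {4}
|BC| ∈ {39}
|CD| ∈ {23}
|AC| ∈ [35, 43]
|BD| ∈ [16, 62]
|AD| ∈ [12, 66]

|AD| ∈ [12, 66]  (≈ [12.0000, 66.0000])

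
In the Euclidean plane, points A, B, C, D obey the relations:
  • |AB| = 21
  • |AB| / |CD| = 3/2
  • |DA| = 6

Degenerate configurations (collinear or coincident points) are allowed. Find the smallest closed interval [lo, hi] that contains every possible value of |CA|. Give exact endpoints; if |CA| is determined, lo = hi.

|AB| ∈ {21}
|AD| ∈ {6}
|CD| ∈ {14}
|BD| ∈ [15, 27]
|AC| ∈ [8, 20]
|BC| ∈ [1, 41]

|CA| ∈ [8, 20]  (≈ [8.0000, 20.0000])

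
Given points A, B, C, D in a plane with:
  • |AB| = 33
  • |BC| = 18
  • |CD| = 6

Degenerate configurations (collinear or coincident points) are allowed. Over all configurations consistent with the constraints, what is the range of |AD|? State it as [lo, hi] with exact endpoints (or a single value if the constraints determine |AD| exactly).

|AD| ∈ [9, 57]  (≈ [9.0000, 57.0000])

|AB| ∈ {33}
|BC| ∈ {18}
|CD| ∈ {6}
|AC| ∈ [15, 51]
|BD| ∈ [12, 24]
|AD| ∈ [9, 57]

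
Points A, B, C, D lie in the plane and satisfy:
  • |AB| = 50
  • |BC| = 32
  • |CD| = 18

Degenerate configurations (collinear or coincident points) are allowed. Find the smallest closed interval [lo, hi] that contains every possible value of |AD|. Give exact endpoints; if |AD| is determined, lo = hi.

|AB| ∈ {50}
|BC| ∈ {32}
|CD| ∈ {18}
|AC| ∈ [18, 82]
|BD| ∈ [14, 50]
|AD| ∈ [0, 100]

|AD| ∈ [0, 100]  (≈ [0.0000, 100.0000])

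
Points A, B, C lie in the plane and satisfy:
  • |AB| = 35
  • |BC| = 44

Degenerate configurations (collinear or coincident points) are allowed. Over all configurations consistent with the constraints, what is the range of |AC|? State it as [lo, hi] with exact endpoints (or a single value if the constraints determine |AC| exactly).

|AB| ∈ {35}
|BC| ∈ {44}
|AC| ∈ [9, 79]

|AC| ∈ [9, 79]  (≈ [9.0000, 79.0000])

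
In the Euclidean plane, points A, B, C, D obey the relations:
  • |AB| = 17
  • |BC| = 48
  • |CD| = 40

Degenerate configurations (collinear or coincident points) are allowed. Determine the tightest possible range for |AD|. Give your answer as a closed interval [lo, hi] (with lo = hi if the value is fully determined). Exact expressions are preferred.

|AB| ∈ {17}
|BC| ∈ {48}
|CD| ∈ {40}
|AC| ∈ [31, 65]
|BD| ∈ [8, 88]
|AD| ∈ [0, 105]

|AD| ∈ [0, 105]  (≈ [0.0000, 105.0000])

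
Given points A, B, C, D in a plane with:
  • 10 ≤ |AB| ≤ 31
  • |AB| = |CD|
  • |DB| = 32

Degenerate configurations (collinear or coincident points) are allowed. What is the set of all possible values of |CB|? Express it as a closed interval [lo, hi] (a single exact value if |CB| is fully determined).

|AB| ∈ [10, 31]
|BD| ∈ {32}
|CD| ∈ [10, 31]
|AD| ∈ [1, 63]
|BC| ∈ [1, 63]
|AC| ∈ [0, 94]

|CB| ∈ [1, 63]  (≈ [1.0000, 63.0000])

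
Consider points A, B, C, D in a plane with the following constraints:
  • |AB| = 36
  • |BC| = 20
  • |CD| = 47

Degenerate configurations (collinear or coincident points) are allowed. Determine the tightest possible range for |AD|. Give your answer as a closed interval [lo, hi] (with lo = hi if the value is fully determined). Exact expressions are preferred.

|AB| ∈ {36}
|BC| ∈ {20}
|CD| ∈ {47}
|AC| ∈ [16, 56]
|BD| ∈ [27, 67]
|AD| ∈ [0, 103]

|AD| ∈ [0, 103]  (≈ [0.0000, 103.0000])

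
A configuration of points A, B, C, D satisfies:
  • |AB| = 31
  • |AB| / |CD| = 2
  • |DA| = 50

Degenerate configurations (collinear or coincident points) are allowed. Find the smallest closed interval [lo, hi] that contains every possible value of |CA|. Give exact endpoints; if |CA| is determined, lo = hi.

|CA| ∈ [69/2, 131/2]  (≈ [34.5000, 65.5000])

|AB| ∈ {31}
|AD| ∈ {50}
|CD| ∈ {31/2}
|BD| ∈ [19, 81]
|AC| ∈ [69/2, 131/2]
|BC| ∈ [7/2, 193/2]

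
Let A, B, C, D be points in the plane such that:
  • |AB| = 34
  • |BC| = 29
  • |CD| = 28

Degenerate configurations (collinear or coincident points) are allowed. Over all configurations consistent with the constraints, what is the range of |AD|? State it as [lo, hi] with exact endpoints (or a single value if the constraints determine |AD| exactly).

|AB| ∈ {34}
|BC| ∈ {29}
|CD| ∈ {28}
|AC| ∈ [5, 63]
|BD| ∈ [1, 57]
|AD| ∈ [0, 91]

|AD| ∈ [0, 91]  (≈ [0.0000, 91.0000])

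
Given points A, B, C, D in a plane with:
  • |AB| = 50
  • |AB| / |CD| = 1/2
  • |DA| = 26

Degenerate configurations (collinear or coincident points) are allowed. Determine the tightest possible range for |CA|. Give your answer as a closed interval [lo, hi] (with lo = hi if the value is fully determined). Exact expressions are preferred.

|AB| ∈ {50}
|AD| ∈ {26}
|CD| ∈ {100}
|BD| ∈ [24, 76]
|AC| ∈ [74, 126]
|BC| ∈ [24, 176]

|CA| ∈ [74, 126]  (≈ [74.0000, 126.0000])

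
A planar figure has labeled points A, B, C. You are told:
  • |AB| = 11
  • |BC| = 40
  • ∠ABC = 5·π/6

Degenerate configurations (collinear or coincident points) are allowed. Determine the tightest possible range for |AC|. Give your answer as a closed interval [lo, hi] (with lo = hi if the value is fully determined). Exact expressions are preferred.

|AB| ∈ {11}
|BC| ∈ {40}
|AC| ∈ {√(440·√(3) + 1721)}

|AC| = √(440·√(3) + 1721)  (≈ 49.8307)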